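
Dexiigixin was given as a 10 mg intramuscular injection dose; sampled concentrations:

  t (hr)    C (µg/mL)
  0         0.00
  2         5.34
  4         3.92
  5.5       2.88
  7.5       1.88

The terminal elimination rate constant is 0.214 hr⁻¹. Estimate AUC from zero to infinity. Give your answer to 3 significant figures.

Trapezoidal AUC_0→7.5:
  [0→2]: (0.00+5.34)/2 × 2 = 5.34
  [2→4]: (5.34+3.92)/2 × 2 = 9.26
  [4→5.5]: (3.92+2.88)/2 × 1.5 = 5.1
  [5.5→7.5]: (2.88+1.88)/2 × 2 = 4.76
  Sum = 24.46 µg/mL·hr
Extrapolated tail: C_last / k_e = 1.88 / 0.214 = 8.785
AUC_0→∞ = 24.46 + 8.785 = 33.245 µg/mL·hr

AUC = 33.2 µg/mL·hr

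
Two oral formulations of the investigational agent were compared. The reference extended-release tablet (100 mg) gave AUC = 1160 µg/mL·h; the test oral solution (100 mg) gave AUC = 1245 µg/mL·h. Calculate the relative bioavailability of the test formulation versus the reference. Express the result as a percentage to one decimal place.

F_rel = 107.3%

F_rel = (AUC_test/D_test) / (AUC_ref/D_ref)
      = (1245/100) / (1160/100)
      = 12.45 / 11.6 = 1.0733 = 107.33%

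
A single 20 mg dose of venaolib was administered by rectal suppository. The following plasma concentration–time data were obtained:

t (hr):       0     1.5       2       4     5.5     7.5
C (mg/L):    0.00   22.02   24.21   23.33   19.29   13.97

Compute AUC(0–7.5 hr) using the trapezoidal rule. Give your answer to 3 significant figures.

Trapezoidal AUC_0→7.5:
  [0→1.5]: (0.00+22.02)/2 × 1.5 = 16.515
  [1.5→2]: (22.02+24.21)/2 × 0.5 = 11.5575
  [2→4]: (24.21+23.33)/2 × 2 = 47.54
  [4→5.5]: (23.33+19.29)/2 × 1.5 = 31.965
  [5.5→7.5]: (19.29+13.97)/2 × 2 = 33.26
  Sum = 140.8375 mg/L·hr

AUC = 141 mg/L·hr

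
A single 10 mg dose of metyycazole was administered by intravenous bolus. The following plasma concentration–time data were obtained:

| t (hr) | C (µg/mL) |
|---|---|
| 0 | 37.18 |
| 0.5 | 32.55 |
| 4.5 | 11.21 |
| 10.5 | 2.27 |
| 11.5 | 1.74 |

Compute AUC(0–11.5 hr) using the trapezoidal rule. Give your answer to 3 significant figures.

Trapezoidal AUC_0→11.5:
  [0→0.5]: (37.18+32.55)/2 × 0.5 = 17.4325
  [0.5→4.5]: (32.55+11.21)/2 × 4 = 87.52
  [4.5→10.5]: (11.21+2.27)/2 × 6 = 40.44
  [10.5→11.5]: (2.27+1.74)/2 × 1 = 2.005
  Sum = 147.3975 µg/mL·hr

AUC = 147 µg/mL·hr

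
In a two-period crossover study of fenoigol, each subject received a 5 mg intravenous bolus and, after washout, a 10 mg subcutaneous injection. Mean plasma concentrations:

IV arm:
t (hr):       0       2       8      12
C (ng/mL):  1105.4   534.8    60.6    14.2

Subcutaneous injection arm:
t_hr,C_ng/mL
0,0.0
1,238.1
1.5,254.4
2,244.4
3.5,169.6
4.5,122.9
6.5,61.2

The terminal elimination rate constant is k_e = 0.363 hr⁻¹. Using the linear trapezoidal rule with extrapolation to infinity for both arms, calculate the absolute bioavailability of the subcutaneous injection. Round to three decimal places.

F = 0.163

Trapezoidal AUC_0→12 (IV):
  [0→2]: (1105.4+534.8)/2 × 2 = 1640.2
  [2→8]: (534.8+60.6)/2 × 6 = 1786.2
  [8→12]: (60.6+14.2)/2 × 4 = 149.6
  Sum = 3576.0 ng/mL·hr
IV tail: 14.2/0.363 = 39.118; AUC_iv,0→∞ = 3576.0 + 39.118 = 3615.118 ng/mL·hr
Trapezoidal AUC_0→6.5 (subcutaneous injection):
  [0→1]: (0.0+238.1)/2 × 1 = 119.05
  [1→1.5]: (238.1+254.4)/2 × 0.5 = 123.125
  [1.5→2]: (254.4+244.4)/2 × 0.5 = 124.7
  [2→3.5]: (244.4+169.6)/2 × 1.5 = 310.5
  [3.5→4.5]: (169.6+122.9)/2 × 1 = 146.25
  [4.5→6.5]: (122.9+61.2)/2 × 2 = 184.1
  Sum = 1007.725 ng/mL·hr
subcutaneous injection tail: 61.2/0.363 = 168.595; AUC_ev,0→∞ = 1007.725 + 168.595 = 1176.32 ng/mL·hr
F = (AUC_ev/D_ev)/(AUC_iv/D_iv) = (1176.32/10)/(3615.118/5) = 117.632/723.0236 = 0.1627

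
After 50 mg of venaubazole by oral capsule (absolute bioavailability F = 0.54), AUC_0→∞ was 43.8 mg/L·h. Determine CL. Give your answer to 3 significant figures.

CL = 0.616 L/h

CL = F × Dose / AUC_0→∞
   = 0.54 × 50 / 43.8 = 0.616438 L/h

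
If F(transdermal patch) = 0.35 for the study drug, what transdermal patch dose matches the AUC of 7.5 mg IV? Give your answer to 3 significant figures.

D_transdermal = 21.4 mg

For equal systemic exposure: F × D_ev = D_iv
D_ev = D_iv / F = 7.5 / 0.35 = 21.4286 mg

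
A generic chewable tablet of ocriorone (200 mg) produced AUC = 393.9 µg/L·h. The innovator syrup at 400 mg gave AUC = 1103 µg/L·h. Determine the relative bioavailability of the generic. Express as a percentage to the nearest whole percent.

F_rel = 71%

F_rel = (AUC_test/D_test) / (AUC_ref/D_ref)
      = (393.9/200) / (1103/400)
      = 1.9695 / 2.7575 = 0.7142 = 71.42%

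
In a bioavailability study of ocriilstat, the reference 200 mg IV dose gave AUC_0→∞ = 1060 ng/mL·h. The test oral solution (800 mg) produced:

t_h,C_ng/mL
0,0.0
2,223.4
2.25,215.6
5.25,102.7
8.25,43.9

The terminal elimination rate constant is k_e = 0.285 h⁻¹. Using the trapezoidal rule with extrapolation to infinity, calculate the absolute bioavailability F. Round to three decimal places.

F = 0.266

Trapezoidal AUC_0→8.25 (oral solution):
  [0→2]: (0.0+223.4)/2 × 2 = 223.4
  [2→2.25]: (223.4+215.6)/2 × 0.25 = 54.875
  [2.25→5.25]: (215.6+102.7)/2 × 3 = 477.45
  [5.25→8.25]: (102.7+43.9)/2 × 3 = 219.9
  Sum = 975.625 ng/mL·h
Tail: C_last/k_e = 43.9/0.285 = 154.035
AUC_0→∞ (oral solution) = 975.625 + 154.035 = 1129.66 ng/mL·h
F = (AUC_ev/D_ev)/(AUC_iv/D_iv) = (1129.66/800)/(1060/200) = 1.412075/5.3 = 0.2664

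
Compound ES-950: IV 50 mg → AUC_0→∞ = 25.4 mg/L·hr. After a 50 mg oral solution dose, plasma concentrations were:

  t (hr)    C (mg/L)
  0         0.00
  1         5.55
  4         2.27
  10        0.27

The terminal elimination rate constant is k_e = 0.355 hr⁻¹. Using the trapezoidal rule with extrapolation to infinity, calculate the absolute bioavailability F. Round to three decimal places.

Trapezoidal AUC_0→10 (oral solution):
  [0→1]: (0.00+5.55)/2 × 1 = 2.775
  [1→4]: (5.55+2.27)/2 × 3 = 11.73
  [4→10]: (2.27+0.27)/2 × 6 = 7.62
  Sum = 22.125 mg/L·hr
Tail: C_last/k_e = 0.27/0.355 = 0.761
AUC_0→∞ (oral solution) = 22.125 + 0.761 = 22.886 mg/L·hr
F = (AUC_ev/D_ev)/(AUC_iv/D_iv) = (22.886/50)/(25.4/50) = 0.45772/0.508 = 0.9010

F = 0.901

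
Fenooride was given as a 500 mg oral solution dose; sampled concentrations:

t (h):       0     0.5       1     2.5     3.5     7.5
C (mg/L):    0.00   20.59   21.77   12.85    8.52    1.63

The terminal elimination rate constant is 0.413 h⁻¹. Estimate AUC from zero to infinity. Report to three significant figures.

Trapezoidal AUC_0→7.5:
  [0→0.5]: (0.00+20.59)/2 × 0.5 = 5.1475
  [0.5→1]: (20.59+21.77)/2 × 0.5 = 10.59
  [1→2.5]: (21.77+12.85)/2 × 1.5 = 25.965
  [2.5→3.5]: (12.85+8.52)/2 × 1 = 10.685
  [3.5→7.5]: (8.52+1.63)/2 × 4 = 20.3
  Sum = 72.6875 mg/L·h
Extrapolated tail: C_last / k_e = 1.63 / 0.413 = 3.947
AUC_0→∞ = 72.6875 + 3.947 = 76.6345 mg/L·h

AUC = 76.6 mg/L·h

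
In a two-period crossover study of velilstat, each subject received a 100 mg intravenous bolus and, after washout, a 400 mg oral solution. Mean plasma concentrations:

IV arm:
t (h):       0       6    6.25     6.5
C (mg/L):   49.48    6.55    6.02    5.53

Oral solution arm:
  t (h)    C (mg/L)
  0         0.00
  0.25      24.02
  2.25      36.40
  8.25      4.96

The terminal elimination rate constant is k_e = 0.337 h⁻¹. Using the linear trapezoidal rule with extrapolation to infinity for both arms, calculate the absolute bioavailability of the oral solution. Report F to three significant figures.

Trapezoidal AUC_0→6.5 (IV):
  [0→6]: (49.48+6.55)/2 × 6 = 168.09
  [6→6.25]: (6.55+6.02)/2 × 0.25 = 1.57125
  [6.25→6.5]: (6.02+5.53)/2 × 0.25 = 1.44375
  Sum = 171.105 mg/L·h
IV tail: 5.53/0.337 = 16.409; AUC_iv,0→∞ = 171.105 + 16.409 = 187.514 mg/L·h
Trapezoidal AUC_0→8.25 (oral solution):
  [0→0.25]: (0.00+24.02)/2 × 0.25 = 3.0025
  [0.25→2.25]: (24.02+36.40)/2 × 2 = 60.42
  [2.25→8.25]: (36.40+4.96)/2 × 6 = 124.08
  Sum = 187.5025 mg/L·h
oral solution tail: 4.96/0.337 = 14.718; AUC_ev,0→∞ = 187.5025 + 14.718 = 202.2205 mg/L·h
F = (AUC_ev/D_ev)/(AUC_iv/D_iv) = (202.2205/400)/(187.514/100) = 0.50555125/1.87514 = 0.2696

F = 0.270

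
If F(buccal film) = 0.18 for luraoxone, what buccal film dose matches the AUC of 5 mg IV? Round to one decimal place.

For equal systemic exposure: F × D_ev = D_iv
D_ev = D_iv / F = 5 / 0.18 = 27.7778 mg

D_buccal = 27.8 mg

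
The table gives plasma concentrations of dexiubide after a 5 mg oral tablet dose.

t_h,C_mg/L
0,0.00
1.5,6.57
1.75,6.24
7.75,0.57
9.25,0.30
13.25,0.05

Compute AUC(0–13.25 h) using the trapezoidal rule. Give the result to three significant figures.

Trapezoidal AUC_0→13.25:
  [0→1.5]: (0.00+6.57)/2 × 1.5 = 4.9275
  [1.5→1.75]: (6.57+6.24)/2 × 0.25 = 1.60125
  [1.75→7.75]: (6.24+0.57)/2 × 6 = 20.43
  [7.75→9.25]: (0.57+0.30)/2 × 1.5 = 0.6525
  [9.25→13.25]: (0.30+0.05)/2 × 4 = 0.7
  Sum = 28.31125 mg/L·h

AUC = 28.3 mg/L·h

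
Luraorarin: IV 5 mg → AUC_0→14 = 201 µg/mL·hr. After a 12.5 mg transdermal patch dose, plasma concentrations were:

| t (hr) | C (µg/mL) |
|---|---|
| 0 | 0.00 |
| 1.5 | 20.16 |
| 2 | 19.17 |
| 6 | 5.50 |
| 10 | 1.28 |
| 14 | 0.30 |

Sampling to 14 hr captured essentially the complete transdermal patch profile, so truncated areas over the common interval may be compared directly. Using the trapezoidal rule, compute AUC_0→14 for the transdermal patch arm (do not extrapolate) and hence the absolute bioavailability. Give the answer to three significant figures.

Trapezoidal AUC_0→14 (transdermal patch):
  [0→1.5]: (0.00+20.16)/2 × 1.5 = 15.12
  [1.5→2]: (20.16+19.17)/2 × 0.5 = 9.8325
  [2→6]: (19.17+5.50)/2 × 4 = 49.34
  [6→10]: (5.50+1.28)/2 × 4 = 13.56
  [10→14]: (1.28+0.30)/2 × 4 = 3.16
  Sum = 91.0125 µg/mL·hr
F = (AUC_ev/D_ev)/(AUC_iv/D_iv) = (91.0125/12.5)/(201/5) = 7.281/40.2 = 0.1811

F = 0.181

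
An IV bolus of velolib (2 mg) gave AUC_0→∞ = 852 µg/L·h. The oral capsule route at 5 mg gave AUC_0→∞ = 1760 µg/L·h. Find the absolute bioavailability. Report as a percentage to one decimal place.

F = (AUC_ev / D_ev) / (AUC_iv / D_iv)
  = (1760/5) / (852/2)
  = 352 / 426 = 0.8263
  = 82.63%

F = 82.6%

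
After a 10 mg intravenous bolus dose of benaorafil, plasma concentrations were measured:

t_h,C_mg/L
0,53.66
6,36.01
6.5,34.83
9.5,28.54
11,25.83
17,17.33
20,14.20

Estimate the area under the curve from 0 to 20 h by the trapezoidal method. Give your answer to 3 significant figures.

AUC = 599 mg/L·h

Trapezoidal AUC_0→20:
  [0→6]: (53.66+36.01)/2 × 6 = 269.01
  [6→6.5]: (36.01+34.83)/2 × 0.5 = 17.71
  [6.5→9.5]: (34.83+28.54)/2 × 3 = 95.055
  [9.5→11]: (28.54+25.83)/2 × 1.5 = 40.7775
  [11→17]: (25.83+17.33)/2 × 6 = 129.48
  [17→20]: (17.33+14.20)/2 × 3 = 47.295
  Sum = 599.3275 mg/L·h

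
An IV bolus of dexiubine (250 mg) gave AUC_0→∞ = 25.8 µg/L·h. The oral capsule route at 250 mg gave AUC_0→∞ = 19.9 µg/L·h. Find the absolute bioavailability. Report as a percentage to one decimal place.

F = (AUC_ev / D_ev) / (AUC_iv / D_iv)
  = (19.9/250) / (25.8/250)
  = 0.0796 / 0.1032 = 0.7713
  = 77.13%

F = 77.1%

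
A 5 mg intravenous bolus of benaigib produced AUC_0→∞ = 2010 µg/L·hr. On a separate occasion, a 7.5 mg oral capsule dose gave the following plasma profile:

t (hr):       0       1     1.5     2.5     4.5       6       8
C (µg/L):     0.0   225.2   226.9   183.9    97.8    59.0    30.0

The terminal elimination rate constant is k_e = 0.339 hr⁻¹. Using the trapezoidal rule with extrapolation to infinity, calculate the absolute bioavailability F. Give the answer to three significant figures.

F = 0.334

Trapezoidal AUC_0→8 (oral capsule):
  [0→1]: (0.0+225.2)/2 × 1 = 112.6
  [1→1.5]: (225.2+226.9)/2 × 0.5 = 113.025
  [1.5→2.5]: (226.9+183.9)/2 × 1 = 205.4
  [2.5→4.5]: (183.9+97.8)/2 × 2 = 281.7
  [4.5→6]: (97.8+59.0)/2 × 1.5 = 117.6
  [6→8]: (59.0+30.0)/2 × 2 = 89.0
  Sum = 919.325 µg/L·hr
Tail: C_last/k_e = 30.0/0.339 = 88.496
AUC_0→∞ (oral capsule) = 919.325 + 88.496 = 1007.821 µg/L·hr
F = (AUC_ev/D_ev)/(AUC_iv/D_iv) = (1007.821/7.5)/(2010/5) = 134.376/402 = 0.3343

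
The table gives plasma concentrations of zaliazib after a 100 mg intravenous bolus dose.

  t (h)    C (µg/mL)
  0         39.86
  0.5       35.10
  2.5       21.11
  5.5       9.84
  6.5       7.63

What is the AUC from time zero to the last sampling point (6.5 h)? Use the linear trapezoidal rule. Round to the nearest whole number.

AUC = 130 µg/mL·h

Trapezoidal AUC_0→6.5:
  [0→0.5]: (39.86+35.10)/2 × 0.5 = 18.74
  [0.5→2.5]: (35.10+21.11)/2 × 2 = 56.21
  [2.5→5.5]: (21.11+9.84)/2 × 3 = 46.425
  [5.5→6.5]: (9.84+7.63)/2 × 1 = 8.735
  Sum = 130.11 µg/mL·h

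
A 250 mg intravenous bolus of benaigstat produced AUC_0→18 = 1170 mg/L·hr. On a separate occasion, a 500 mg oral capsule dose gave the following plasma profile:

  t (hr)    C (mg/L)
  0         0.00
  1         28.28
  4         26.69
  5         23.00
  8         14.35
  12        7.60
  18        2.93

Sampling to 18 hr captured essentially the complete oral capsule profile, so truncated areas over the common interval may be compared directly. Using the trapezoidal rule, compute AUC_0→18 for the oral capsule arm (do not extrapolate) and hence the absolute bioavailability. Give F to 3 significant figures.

Trapezoidal AUC_0→18 (oral capsule):
  [0→1]: (0.00+28.28)/2 × 1 = 14.14
  [1→4]: (28.28+26.69)/2 × 3 = 82.455
  [4→5]: (26.69+23.00)/2 × 1 = 24.845
  [5→8]: (23.00+14.35)/2 × 3 = 56.025
  [8→12]: (14.35+7.60)/2 × 4 = 43.9
  [12→18]: (7.60+2.93)/2 × 6 = 31.59
  Sum = 252.955 mg/L·hr
F = (AUC_ev/D_ev)/(AUC_iv/D_iv) = (252.955/500)/(1170/250) = 0.50591/4.68 = 0.1081

F = 0.108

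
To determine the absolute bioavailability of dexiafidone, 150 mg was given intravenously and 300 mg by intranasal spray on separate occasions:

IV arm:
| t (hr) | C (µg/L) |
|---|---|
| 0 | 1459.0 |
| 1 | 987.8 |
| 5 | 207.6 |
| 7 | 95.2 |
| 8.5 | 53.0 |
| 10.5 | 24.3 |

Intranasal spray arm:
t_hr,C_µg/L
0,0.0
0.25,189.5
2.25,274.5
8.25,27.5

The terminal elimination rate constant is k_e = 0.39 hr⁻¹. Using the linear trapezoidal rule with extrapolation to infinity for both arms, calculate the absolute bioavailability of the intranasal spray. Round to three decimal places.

Trapezoidal AUC_0→10.5 (IV):
  [0→1]: (1459.0+987.8)/2 × 1 = 1223.4
  [1→5]: (987.8+207.6)/2 × 4 = 2390.8
  [5→7]: (207.6+95.2)/2 × 2 = 302.8
  [7→8.5]: (95.2+53.0)/2 × 1.5 = 111.15
  [8.5→10.5]: (53.0+24.3)/2 × 2 = 77.3
  Sum = 4105.45 µg/L·hr
IV tail: 24.3/0.39 = 62.308; AUC_iv,0→∞ = 4105.45 + 62.308 = 4167.758 µg/L·hr
Trapezoidal AUC_0→8.25 (intranasal spray):
  [0→0.25]: (0.0+189.5)/2 × 0.25 = 23.6875
  [0.25→2.25]: (189.5+274.5)/2 × 2 = 464.0
  [2.25→8.25]: (274.5+27.5)/2 × 6 = 906.0
  Sum = 1393.6875 µg/L·hr
intranasal spray tail: 27.5/0.39 = 70.513; AUC_ev,0→∞ = 1393.6875 + 70.513 = 1464.2005 µg/L·hr
F = (AUC_ev/D_ev)/(AUC_iv/D_iv) = (1464.2005/300)/(4167.758/150) = 4.88067/27.7851 = 0.1757

F = 0.176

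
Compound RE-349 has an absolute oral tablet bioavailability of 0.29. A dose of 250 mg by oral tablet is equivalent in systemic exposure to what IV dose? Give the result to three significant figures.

Systemic exposure from an extravascular dose = F × D_ev, so the equivalent IV dose is F × D_ev.
D_iv = F × D_ev = 0.29 × 250 = 72.5 mg

D_iv = 72.5 mg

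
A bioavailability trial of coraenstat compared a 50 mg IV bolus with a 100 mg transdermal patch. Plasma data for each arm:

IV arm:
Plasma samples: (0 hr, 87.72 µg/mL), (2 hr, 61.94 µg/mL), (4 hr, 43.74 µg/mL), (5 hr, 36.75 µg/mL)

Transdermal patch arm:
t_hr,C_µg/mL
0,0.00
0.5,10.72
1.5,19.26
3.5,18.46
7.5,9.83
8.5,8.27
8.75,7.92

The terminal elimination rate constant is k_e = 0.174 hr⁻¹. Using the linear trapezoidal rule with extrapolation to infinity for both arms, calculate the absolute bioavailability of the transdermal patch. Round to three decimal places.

Trapezoidal AUC_0→5 (IV):
  [0→2]: (87.72+61.94)/2 × 2 = 149.66
  [2→4]: (61.94+43.74)/2 × 2 = 105.68
  [4→5]: (43.74+36.75)/2 × 1 = 40.245
  Sum = 295.585 µg/mL·hr
IV tail: 36.75/0.174 = 211.207; AUC_iv,0→∞ = 295.585 + 211.207 = 506.792 µg/mL·hr
Trapezoidal AUC_0→8.75 (transdermal patch):
  [0→0.5]: (0.00+10.72)/2 × 0.5 = 2.68
  [0.5→1.5]: (10.72+19.26)/2 × 1 = 14.99
  [1.5→3.5]: (19.26+18.46)/2 × 2 = 37.72
  [3.5→7.5]: (18.46+9.83)/2 × 4 = 56.58
  [7.5→8.5]: (9.83+8.27)/2 × 1 = 9.05
  [8.5→8.75]: (8.27+7.92)/2 × 0.25 = 2.02375
  Sum = 123.04375 µg/mL·hr
transdermal patch tail: 7.92/0.174 = 45.517; AUC_ev,0→∞ = 123.04375 + 45.517 = 168.56075 µg/mL·hr
F = (AUC_ev/D_ev)/(AUC_iv/D_iv) = (168.56075/100)/(506.792/50) = 1.6856075/10.13584 = 0.1663

F = 0.166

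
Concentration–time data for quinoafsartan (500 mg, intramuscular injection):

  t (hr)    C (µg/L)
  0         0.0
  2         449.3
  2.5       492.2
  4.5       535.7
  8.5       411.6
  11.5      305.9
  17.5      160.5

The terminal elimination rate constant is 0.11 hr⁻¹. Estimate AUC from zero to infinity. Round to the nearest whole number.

AUC = 7542 µg/L·hr

Trapezoidal AUC_0→17.5:
  [0→2]: (0.0+449.3)/2 × 2 = 449.3
  [2→2.5]: (449.3+492.2)/2 × 0.5 = 235.375
  [2.5→4.5]: (492.2+535.7)/2 × 2 = 1027.9
  [4.5→8.5]: (535.7+411.6)/2 × 4 = 1894.6
  [8.5→11.5]: (411.6+305.9)/2 × 3 = 1076.25
  [11.5→17.5]: (305.9+160.5)/2 × 6 = 1399.2
  Sum = 6082.625 µg/L·hr
Extrapolated tail: C_last / k_e = 160.5 / 0.11 = 1459.091
AUC_0→∞ = 6082.625 + 1459.091 = 7541.716 µg/L·hr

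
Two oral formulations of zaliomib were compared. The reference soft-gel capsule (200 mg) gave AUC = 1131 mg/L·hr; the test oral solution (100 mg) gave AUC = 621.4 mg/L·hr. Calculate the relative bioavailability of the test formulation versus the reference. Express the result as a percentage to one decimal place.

F_rel = 109.9%

F_rel = (AUC_test/D_test) / (AUC_ref/D_ref)
      = (621.4/100) / (1131/200)
      = 6.214 / 5.655 = 1.0989 = 109.89%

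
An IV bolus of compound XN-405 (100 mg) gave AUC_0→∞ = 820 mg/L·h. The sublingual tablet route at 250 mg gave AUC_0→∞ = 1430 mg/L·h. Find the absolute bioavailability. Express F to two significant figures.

F = 0.70

F = (AUC_ev / D_ev) / (AUC_iv / D_iv)
  = (1430/250) / (820/100)
  = 5.72 / 8.2 = 0.6976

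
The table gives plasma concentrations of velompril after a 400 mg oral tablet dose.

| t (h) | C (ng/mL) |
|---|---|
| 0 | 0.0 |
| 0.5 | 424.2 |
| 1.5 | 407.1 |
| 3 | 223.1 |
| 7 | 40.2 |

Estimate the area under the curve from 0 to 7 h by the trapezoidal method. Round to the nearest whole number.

AUC = 1521 ng/mL·h

Trapezoidal AUC_0→7:
  [0→0.5]: (0.0+424.2)/2 × 0.5 = 106.05
  [0.5→1.5]: (424.2+407.1)/2 × 1 = 415.65
  [1.5→3]: (407.1+223.1)/2 × 1.5 = 472.65
  [3→7]: (223.1+40.2)/2 × 4 = 526.6
  Sum = 1520.95 ng/mL·h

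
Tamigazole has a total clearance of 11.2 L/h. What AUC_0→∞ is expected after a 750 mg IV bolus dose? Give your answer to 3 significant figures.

AUC = 67.0 mg/L·h

AUC_0→∞ = Dose_iv / CL
        = 750 / 11.2 = 66.9643 mg/L·h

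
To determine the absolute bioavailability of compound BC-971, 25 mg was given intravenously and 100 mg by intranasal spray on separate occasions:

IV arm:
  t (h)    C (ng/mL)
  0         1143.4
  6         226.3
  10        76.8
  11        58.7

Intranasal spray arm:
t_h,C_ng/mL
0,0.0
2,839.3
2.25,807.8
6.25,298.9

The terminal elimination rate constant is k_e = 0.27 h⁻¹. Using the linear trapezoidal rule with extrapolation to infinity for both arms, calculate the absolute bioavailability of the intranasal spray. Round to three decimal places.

Trapezoidal AUC_0→11 (IV):
  [0→6]: (1143.4+226.3)/2 × 6 = 4109.1
  [6→10]: (226.3+76.8)/2 × 4 = 606.2
  [10→11]: (76.8+58.7)/2 × 1 = 67.75
  Sum = 4783.05 ng/mL·h
IV tail: 58.7/0.27 = 217.407; AUC_iv,0→∞ = 4783.05 + 217.407 = 5000.457 ng/mL·h
Trapezoidal AUC_0→6.25 (intranasal spray):
  [0→2]: (0.0+839.3)/2 × 2 = 839.3
  [2→2.25]: (839.3+807.8)/2 × 0.25 = 205.8875
  [2.25→6.25]: (807.8+298.9)/2 × 4 = 2213.4
  Sum = 3258.5875 ng/mL·h
intranasal spray tail: 298.9/0.27 = 1107.037; AUC_ev,0→∞ = 3258.5875 + 1107.037 = 4365.6245 ng/mL·h
F = (AUC_ev/D_ev)/(AUC_iv/D_iv) = (4365.6245/100)/(5000.457/25) = 43.656245/200.01828 = 0.2183

F = 0.218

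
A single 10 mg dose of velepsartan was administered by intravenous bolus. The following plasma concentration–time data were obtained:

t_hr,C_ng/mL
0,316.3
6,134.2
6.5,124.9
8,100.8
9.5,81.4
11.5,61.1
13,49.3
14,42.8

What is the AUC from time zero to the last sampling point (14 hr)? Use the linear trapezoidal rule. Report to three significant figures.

Trapezoidal AUC_0→14:
  [0→6]: (316.3+134.2)/2 × 6 = 1351.5
  [6→6.5]: (134.2+124.9)/2 × 0.5 = 64.775
  [6.5→8]: (124.9+100.8)/2 × 1.5 = 169.275
  [8→9.5]: (100.8+81.4)/2 × 1.5 = 136.65
  [9.5→11.5]: (81.4+61.1)/2 × 2 = 142.5
  [11.5→13]: (61.1+49.3)/2 × 1.5 = 82.8
  [13→14]: (49.3+42.8)/2 × 1 = 46.05
  Sum = 1993.55 ng/mL·hr

AUC = 1990 ng/mL·hr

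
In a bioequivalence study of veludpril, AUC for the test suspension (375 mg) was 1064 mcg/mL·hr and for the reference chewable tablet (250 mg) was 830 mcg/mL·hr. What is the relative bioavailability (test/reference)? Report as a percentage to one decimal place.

F_rel = (AUC_test/D_test) / (AUC_ref/D_ref)
      = (1064/375) / (830/250)
      = 2.83733 / 3.32 = 0.8546 = 85.46%

F_rel = 85.5%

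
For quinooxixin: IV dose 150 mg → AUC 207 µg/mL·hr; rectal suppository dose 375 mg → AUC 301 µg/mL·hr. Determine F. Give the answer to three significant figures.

F = 0.582

F = (AUC_ev / D_ev) / (AUC_iv / D_iv)
  = (301/375) / (207/150)
  = 0.802667 / 1.38 = 0.5816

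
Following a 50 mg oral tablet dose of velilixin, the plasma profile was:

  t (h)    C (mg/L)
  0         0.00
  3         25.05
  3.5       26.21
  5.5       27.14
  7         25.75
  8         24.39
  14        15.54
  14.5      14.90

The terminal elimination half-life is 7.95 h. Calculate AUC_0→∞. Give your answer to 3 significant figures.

Trapezoidal AUC_0→14.5:
  [0→3]: (0.00+25.05)/2 × 3 = 37.575
  [3→3.5]: (25.05+26.21)/2 × 0.5 = 12.815
  [3.5→5.5]: (26.21+27.14)/2 × 2 = 53.35
  [5.5→7]: (27.14+25.75)/2 × 1.5 = 39.6675
  [7→8]: (25.75+24.39)/2 × 1 = 25.07
  [8→14]: (24.39+15.54)/2 × 6 = 119.79
  [14→14.5]: (15.54+14.90)/2 × 0.5 = 7.61
  Sum = 295.8775 mg/L·h
k_e = ln2 / t½ = 0.693147 / 7.95 = 0.0872 h^-1
Extrapolated tail: C_last / k_e = 14.90 / 0.0872 = 170.872
AUC_0→∞ = 295.8775 + 170.872 = 466.7495 mg/L·h

AUC = 467 mg/L·h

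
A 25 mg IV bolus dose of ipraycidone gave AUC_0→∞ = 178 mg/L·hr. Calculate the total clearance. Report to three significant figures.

CL = Dose_iv / AUC_0→∞
   = 25 / 178 = 0.140449 L/hr

CL = 0.140 L/hr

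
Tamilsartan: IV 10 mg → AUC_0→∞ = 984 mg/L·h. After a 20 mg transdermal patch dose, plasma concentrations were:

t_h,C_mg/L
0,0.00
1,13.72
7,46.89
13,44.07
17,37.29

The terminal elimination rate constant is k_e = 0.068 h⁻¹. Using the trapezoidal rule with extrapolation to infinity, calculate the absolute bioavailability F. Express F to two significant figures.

Trapezoidal AUC_0→17 (transdermal patch):
  [0→1]: (0.00+13.72)/2 × 1 = 6.86
  [1→7]: (13.72+46.89)/2 × 6 = 181.83
  [7→13]: (46.89+44.07)/2 × 6 = 272.88
  [13→17]: (44.07+37.29)/2 × 4 = 162.72
  Sum = 624.29 mg/L·h
Tail: C_last/k_e = 37.29/0.068 = 548.382
AUC_0→∞ (transdermal patch) = 624.29 + 548.382 = 1172.672 mg/L·h
F = (AUC_ev/D_ev)/(AUC_iv/D_iv) = (1172.672/20)/(984/10) = 58.6336/98.4 = 0.5959

F = 0.60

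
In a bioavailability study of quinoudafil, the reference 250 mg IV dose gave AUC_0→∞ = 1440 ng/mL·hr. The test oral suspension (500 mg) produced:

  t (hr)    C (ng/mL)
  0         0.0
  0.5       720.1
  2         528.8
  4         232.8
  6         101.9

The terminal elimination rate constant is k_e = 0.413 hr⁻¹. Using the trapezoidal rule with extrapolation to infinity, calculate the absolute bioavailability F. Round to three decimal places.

Trapezoidal AUC_0→6 (oral suspension):
  [0→0.5]: (0.0+720.1)/2 × 0.5 = 180.025
  [0.5→2]: (720.1+528.8)/2 × 1.5 = 936.675
  [2→4]: (528.8+232.8)/2 × 2 = 761.6
  [4→6]: (232.8+101.9)/2 × 2 = 334.7
  Sum = 2213.0 ng/mL·hr
Tail: C_last/k_e = 101.9/0.413 = 246.731
AUC_0→∞ (oral suspension) = 2213.0 + 246.731 = 2459.731 ng/mL·hr
F = (AUC_ev/D_ev)/(AUC_iv/D_iv) = (2459.731/500)/(1440/250) = 4.919462/5.76 = 0.8541

F = 0.854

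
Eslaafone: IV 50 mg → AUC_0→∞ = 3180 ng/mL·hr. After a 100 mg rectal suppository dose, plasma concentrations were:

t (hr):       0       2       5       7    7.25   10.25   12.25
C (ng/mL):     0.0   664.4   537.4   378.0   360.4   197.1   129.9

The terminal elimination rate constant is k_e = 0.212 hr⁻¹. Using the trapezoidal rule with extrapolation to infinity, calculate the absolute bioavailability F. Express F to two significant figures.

F = 0.83

Trapezoidal AUC_0→12.25 (rectal suppository):
  [0→2]: (0.0+664.4)/2 × 2 = 664.4
  [2→5]: (664.4+537.4)/2 × 3 = 1802.7
  [5→7]: (537.4+378.0)/2 × 2 = 915.4
  [7→7.25]: (378.0+360.4)/2 × 0.25 = 92.3
  [7.25→10.25]: (360.4+197.1)/2 × 3 = 836.25
  [10.25→12.25]: (197.1+129.9)/2 × 2 = 327.0
  Sum = 4638.05 ng/mL·hr
Tail: C_last/k_e = 129.9/0.212 = 612.736
AUC_0→∞ (rectal suppository) = 4638.05 + 612.736 = 5250.786 ng/mL·hr
F = (AUC_ev/D_ev)/(AUC_iv/D_iv) = (5250.786/100)/(3180/50) = 52.50786/63.6 = 0.8256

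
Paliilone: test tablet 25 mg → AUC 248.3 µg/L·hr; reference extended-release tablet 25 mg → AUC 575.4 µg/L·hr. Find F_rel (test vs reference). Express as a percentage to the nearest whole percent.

F_rel = 43%

F_rel = (AUC_test/D_test) / (AUC_ref/D_ref)
      = (248.3/25) / (575.4/25)
      = 9.932 / 23.016 = 0.4315 = 43.15%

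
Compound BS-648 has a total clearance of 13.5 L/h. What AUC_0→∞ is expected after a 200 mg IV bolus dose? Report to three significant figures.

AUC = 14.8 mg/L·h

AUC_0→∞ = Dose_iv / CL
        = 200 / 13.5 = 14.8148 mg/L·h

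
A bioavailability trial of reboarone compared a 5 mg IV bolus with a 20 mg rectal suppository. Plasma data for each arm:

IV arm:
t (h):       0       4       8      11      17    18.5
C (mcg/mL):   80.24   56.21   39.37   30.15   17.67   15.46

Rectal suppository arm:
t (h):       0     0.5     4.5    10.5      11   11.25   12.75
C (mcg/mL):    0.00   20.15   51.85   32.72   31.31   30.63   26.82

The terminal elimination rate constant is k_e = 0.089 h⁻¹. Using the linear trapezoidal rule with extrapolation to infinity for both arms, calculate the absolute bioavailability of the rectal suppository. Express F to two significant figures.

Trapezoidal AUC_0→18.5 (IV):
  [0→4]: (80.24+56.21)/2 × 4 = 272.9
  [4→8]: (56.21+39.37)/2 × 4 = 191.16
  [8→11]: (39.37+30.15)/2 × 3 = 104.28
  [11→17]: (30.15+17.67)/2 × 6 = 143.46
  [17→18.5]: (17.67+15.46)/2 × 1.5 = 24.8475
  Sum = 736.6475 mcg/mL·h
IV tail: 15.46/0.089 = 173.708; AUC_iv,0→∞ = 736.6475 + 173.708 = 910.3555 mcg/mL·h
Trapezoidal AUC_0→12.75 (rectal suppository):
  [0→0.5]: (0.00+20.15)/2 × 0.5 = 5.0375
  [0.5→4.5]: (20.15+51.85)/2 × 4 = 144.0
  [4.5→10.5]: (51.85+32.72)/2 × 6 = 253.71
  [10.5→11]: (32.72+31.31)/2 × 0.5 = 16.0075
  [11→11.25]: (31.31+30.63)/2 × 0.25 = 7.7425
  [11.25→12.75]: (30.63+26.82)/2 × 1.5 = 43.0875
  Sum = 469.585 mcg/mL·h
rectal suppository tail: 26.82/0.089 = 301.348; AUC_ev,0→∞ = 469.585 + 301.348 = 770.933 mcg/mL·h
F = (AUC_ev/D_ev)/(AUC_iv/D_iv) = (770.933/20)/(910.3555/5) = 38.54665/182.0711 = 0.2117

F = 0.21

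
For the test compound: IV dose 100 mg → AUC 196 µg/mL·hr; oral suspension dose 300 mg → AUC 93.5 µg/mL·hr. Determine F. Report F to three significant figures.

F = (AUC_ev / D_ev) / (AUC_iv / D_iv)
  = (93.5/300) / (196/100)
  = 0.311667 / 1.96 = 0.1590

F = 0.159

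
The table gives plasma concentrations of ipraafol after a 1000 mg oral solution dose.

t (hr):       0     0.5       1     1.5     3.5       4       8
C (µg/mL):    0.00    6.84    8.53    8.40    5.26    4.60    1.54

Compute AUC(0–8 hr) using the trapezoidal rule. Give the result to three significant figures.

Trapezoidal AUC_0→8:
  [0→0.5]: (0.00+6.84)/2 × 0.5 = 1.71
  [0.5→1]: (6.84+8.53)/2 × 0.5 = 3.8425
  [1→1.5]: (8.53+8.40)/2 × 0.5 = 4.2325
  [1.5→3.5]: (8.40+5.26)/2 × 2 = 13.66
  [3.5→4]: (5.26+4.60)/2 × 0.5 = 2.465
  [4→8]: (4.60+1.54)/2 × 4 = 12.28
  Sum = 38.19 µg/mL·hr

AUC = 38.2 µg/mL·hr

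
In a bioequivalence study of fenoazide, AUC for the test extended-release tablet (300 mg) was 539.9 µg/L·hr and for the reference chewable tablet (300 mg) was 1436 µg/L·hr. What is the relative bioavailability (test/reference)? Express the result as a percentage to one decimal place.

F_rel = (AUC_test/D_test) / (AUC_ref/D_ref)
      = (539.9/300) / (1436/300)
      = 1.79967 / 4.78667 = 0.3760 = 37.60%

F_rel = 37.6%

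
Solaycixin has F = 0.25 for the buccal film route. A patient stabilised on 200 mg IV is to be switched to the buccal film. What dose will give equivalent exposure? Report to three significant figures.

D_buccal = 800 mg

For equal systemic exposure: F × D_ev = D_iv
D_ev = D_iv / F = 200 / 0.25 = 800 mg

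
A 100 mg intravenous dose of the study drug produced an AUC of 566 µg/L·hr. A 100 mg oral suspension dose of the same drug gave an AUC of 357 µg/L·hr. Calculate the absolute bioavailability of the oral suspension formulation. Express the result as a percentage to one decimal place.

F = (AUC_ev / D_ev) / (AUC_iv / D_iv)
  = (357/100) / (566/100)
  = 3.57 / 5.66 = 0.6307
  = 63.07%

F = 63.1%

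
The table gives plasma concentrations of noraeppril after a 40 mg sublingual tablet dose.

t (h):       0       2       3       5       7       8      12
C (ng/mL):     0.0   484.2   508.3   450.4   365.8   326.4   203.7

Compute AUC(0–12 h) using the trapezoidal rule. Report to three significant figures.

AUC = 4160 ng/mL·h

Trapezoidal AUC_0→12:
  [0→2]: (0.0+484.2)/2 × 2 = 484.2
  [2→3]: (484.2+508.3)/2 × 1 = 496.25
  [3→5]: (508.3+450.4)/2 × 2 = 958.7
  [5→7]: (450.4+365.8)/2 × 2 = 816.2
  [7→8]: (365.8+326.4)/2 × 1 = 346.1
  [8→12]: (326.4+203.7)/2 × 4 = 1060.2
  Sum = 4161.65 ng/mL·h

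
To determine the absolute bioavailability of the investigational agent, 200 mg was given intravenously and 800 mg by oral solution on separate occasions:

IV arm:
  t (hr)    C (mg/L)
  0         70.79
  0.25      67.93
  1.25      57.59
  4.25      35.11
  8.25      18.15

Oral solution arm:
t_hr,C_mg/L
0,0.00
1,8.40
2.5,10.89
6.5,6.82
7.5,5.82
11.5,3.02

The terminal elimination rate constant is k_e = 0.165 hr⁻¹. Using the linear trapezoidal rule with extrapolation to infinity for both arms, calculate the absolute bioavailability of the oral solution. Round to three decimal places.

F = 0.055

Trapezoidal AUC_0→8.25 (IV):
  [0→0.25]: (70.79+67.93)/2 × 0.25 = 17.34
  [0.25→1.25]: (67.93+57.59)/2 × 1 = 62.76
  [1.25→4.25]: (57.59+35.11)/2 × 3 = 139.05
  [4.25→8.25]: (35.11+18.15)/2 × 4 = 106.52
  Sum = 325.67 mg/L·hr
IV tail: 18.15/0.165 = 110.000; AUC_iv,0→∞ = 325.67 + 110.000 = 435.67 mg/L·hr
Trapezoidal AUC_0→11.5 (oral solution):
  [0→1]: (0.00+8.40)/2 × 1 = 4.2
  [1→2.5]: (8.40+10.89)/2 × 1.5 = 14.4675
  [2.5→6.5]: (10.89+6.82)/2 × 4 = 35.42
  [6.5→7.5]: (6.82+5.82)/2 × 1 = 6.32
  [7.5→11.5]: (5.82+3.02)/2 × 4 = 17.68
  Sum = 78.0875 mg/L·hr
oral solution tail: 3.02/0.165 = 18.303; AUC_ev,0→∞ = 78.0875 + 18.303 = 96.3905 mg/L·hr
F = (AUC_ev/D_ev)/(AUC_iv/D_iv) = (96.3905/800)/(435.67/200) = 0.120488/2.17835 = 0.0553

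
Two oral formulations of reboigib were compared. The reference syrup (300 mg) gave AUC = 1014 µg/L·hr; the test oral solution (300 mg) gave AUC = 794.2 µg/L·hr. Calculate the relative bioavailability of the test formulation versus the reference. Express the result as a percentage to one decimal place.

F_rel = 78.3%

F_rel = (AUC_test/D_test) / (AUC_ref/D_ref)
      = (794.2/300) / (1014/300)
      = 2.64733 / 3.38 = 0.7832 = 78.32%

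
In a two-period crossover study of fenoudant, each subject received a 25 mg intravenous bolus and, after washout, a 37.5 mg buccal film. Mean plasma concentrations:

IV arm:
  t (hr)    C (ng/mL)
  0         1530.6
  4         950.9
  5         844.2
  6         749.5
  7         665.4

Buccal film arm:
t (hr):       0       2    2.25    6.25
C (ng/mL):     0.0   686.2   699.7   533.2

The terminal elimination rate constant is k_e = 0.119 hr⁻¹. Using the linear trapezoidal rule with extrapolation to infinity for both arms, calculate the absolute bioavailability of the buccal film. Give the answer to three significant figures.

F = 0.402

Trapezoidal AUC_0→7 (IV):
  [0→4]: (1530.6+950.9)/2 × 4 = 4963.0
  [4→5]: (950.9+844.2)/2 × 1 = 897.55
  [5→6]: (844.2+749.5)/2 × 1 = 796.85
  [6→7]: (749.5+665.4)/2 × 1 = 707.45
  Sum = 7364.85 ng/mL·hr
IV tail: 665.4/0.119 = 5591.597; AUC_iv,0→∞ = 7364.85 + 5591.597 = 12956.447 ng/mL·hr
Trapezoidal AUC_0→6.25 (buccal film):
  [0→2]: (0.0+686.2)/2 × 2 = 686.2
  [2→2.25]: (686.2+699.7)/2 × 0.25 = 173.2375
  [2.25→6.25]: (699.7+533.2)/2 × 4 = 2465.8
  Sum = 3325.2375 ng/mL·hr
buccal film tail: 533.2/0.119 = 4480.672; AUC_ev,0→∞ = 3325.2375 + 4480.672 = 7805.9095 ng/mL·hr
F = (AUC_ev/D_ev)/(AUC_iv/D_iv) = (7805.9095/37.5)/(12956.447/25) = 208.158/518.25788 = 0.4016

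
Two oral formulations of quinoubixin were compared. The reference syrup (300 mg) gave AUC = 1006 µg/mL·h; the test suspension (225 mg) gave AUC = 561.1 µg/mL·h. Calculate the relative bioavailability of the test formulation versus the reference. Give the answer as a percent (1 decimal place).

F_rel = 74.4%

F_rel = (AUC_test/D_test) / (AUC_ref/D_ref)
      = (561.1/225) / (1006/300)
      = 2.49378 / 3.35333 = 0.7437 = 74.37%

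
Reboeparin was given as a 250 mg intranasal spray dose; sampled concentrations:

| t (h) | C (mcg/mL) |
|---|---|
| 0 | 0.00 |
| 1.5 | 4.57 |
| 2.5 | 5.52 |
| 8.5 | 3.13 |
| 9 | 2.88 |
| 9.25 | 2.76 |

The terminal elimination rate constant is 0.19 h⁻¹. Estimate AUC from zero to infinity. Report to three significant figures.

AUC = 51.2 mcg/mL·h

Trapezoidal AUC_0→9.25:
  [0→1.5]: (0.00+4.57)/2 × 1.5 = 3.4275
  [1.5→2.5]: (4.57+5.52)/2 × 1 = 5.045
  [2.5→8.5]: (5.52+3.13)/2 × 6 = 25.95
  [8.5→9]: (3.13+2.88)/2 × 0.5 = 1.5025
  [9→9.25]: (2.88+2.76)/2 × 0.25 = 0.705
  Sum = 36.63 mcg/mL·h
Extrapolated tail: C_last / k_e = 2.76 / 0.19 = 14.526
AUC_0→∞ = 36.63 + 14.526 = 51.156 mcg/mL·h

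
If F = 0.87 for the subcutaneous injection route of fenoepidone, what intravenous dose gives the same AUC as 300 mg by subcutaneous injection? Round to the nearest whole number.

D_iv = 261 mg

Systemic exposure from an extravascular dose = F × D_ev, so the equivalent IV dose is F × D_ev.
D_iv = F × D_ev = 0.87 × 300 = 261 mg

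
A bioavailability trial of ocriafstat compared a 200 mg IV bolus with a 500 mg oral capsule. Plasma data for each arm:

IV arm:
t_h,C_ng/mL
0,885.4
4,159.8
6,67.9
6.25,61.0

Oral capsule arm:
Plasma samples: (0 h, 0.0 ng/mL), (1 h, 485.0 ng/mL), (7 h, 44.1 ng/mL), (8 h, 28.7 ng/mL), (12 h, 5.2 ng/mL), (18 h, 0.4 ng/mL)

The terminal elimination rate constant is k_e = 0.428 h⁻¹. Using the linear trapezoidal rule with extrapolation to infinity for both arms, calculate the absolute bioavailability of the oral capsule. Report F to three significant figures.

F = 0.315

Trapezoidal AUC_0→6.25 (IV):
  [0→4]: (885.4+159.8)/2 × 4 = 2090.4
  [4→6]: (159.8+67.9)/2 × 2 = 227.7
  [6→6.25]: (67.9+61.0)/2 × 0.25 = 16.1125
  Sum = 2334.2125 ng/mL·h
IV tail: 61.0/0.428 = 142.523; AUC_iv,0→∞ = 2334.2125 + 142.523 = 2476.7355 ng/mL·h
Trapezoidal AUC_0→18 (oral capsule):
  [0→1]: (0.0+485.0)/2 × 1 = 242.5
  [1→7]: (485.0+44.1)/2 × 6 = 1587.3
  [7→8]: (44.1+28.7)/2 × 1 = 36.4
  [8→12]: (28.7+5.2)/2 × 4 = 67.8
  [12→18]: (5.2+0.4)/2 × 6 = 16.8
  Sum = 1950.8 ng/mL·h
oral capsule tail: 0.4/0.428 = 0.935; AUC_ev,0→∞ = 1950.8 + 0.935 = 1951.735 ng/mL·h
F = (AUC_ev/D_ev)/(AUC_iv/D_iv) = (1951.735/500)/(2476.7355/200) = 3.90347/12.3837 = 0.3152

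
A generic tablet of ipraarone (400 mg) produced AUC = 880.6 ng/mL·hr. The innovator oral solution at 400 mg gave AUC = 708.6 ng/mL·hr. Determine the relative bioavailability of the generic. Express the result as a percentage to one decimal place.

F_rel = (AUC_test/D_test) / (AUC_ref/D_ref)
      = (880.6/400) / (708.6/400)
      = 2.2015 / 1.7715 = 1.2427 = 124.27%

F_rel = 124.3%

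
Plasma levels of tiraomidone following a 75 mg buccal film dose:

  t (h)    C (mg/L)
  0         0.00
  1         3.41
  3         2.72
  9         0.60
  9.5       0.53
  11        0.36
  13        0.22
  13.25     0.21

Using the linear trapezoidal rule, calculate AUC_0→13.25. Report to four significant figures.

AUC = 19.38 mg/L·h

Trapezoidal AUC_0→13.25:
  [0→1]: (0.00+3.41)/2 × 1 = 1.705
  [1→3]: (3.41+2.72)/2 × 2 = 6.13
  [3→9]: (2.72+0.60)/2 × 6 = 9.96
  [9→9.5]: (0.60+0.53)/2 × 0.5 = 0.2825
  [9.5→11]: (0.53+0.36)/2 × 1.5 = 0.6675
  [11→13]: (0.36+0.22)/2 × 2 = 0.58
  [13→13.25]: (0.22+0.21)/2 × 0.25 = 0.05375
  Sum = 19.37875 mg/L·h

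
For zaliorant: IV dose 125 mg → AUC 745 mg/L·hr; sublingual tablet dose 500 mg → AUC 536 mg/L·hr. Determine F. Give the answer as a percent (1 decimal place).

F = 18.0%

F = (AUC_ev / D_ev) / (AUC_iv / D_iv)
  = (536/500) / (745/125)
  = 1.072 / 5.96 = 0.1799
  = 17.99%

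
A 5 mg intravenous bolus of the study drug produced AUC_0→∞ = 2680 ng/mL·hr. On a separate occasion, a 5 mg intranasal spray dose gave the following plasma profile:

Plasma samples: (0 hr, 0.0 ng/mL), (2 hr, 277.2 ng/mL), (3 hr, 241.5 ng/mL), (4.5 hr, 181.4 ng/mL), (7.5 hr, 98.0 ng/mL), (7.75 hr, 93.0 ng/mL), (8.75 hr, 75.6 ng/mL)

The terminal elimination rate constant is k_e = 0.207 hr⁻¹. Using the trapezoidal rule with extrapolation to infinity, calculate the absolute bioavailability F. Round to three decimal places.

Trapezoidal AUC_0→8.75 (intranasal spray):
  [0→2]: (0.0+277.2)/2 × 2 = 277.2
  [2→3]: (277.2+241.5)/2 × 1 = 259.35
  [3→4.5]: (241.5+181.4)/2 × 1.5 = 317.175
  [4.5→7.5]: (181.4+98.0)/2 × 3 = 419.1
  [7.5→7.75]: (98.0+93.0)/2 × 0.25 = 23.875
  [7.75→8.75]: (93.0+75.6)/2 × 1 = 84.3
  Sum = 1381.0 ng/mL·hr
Tail: C_last/k_e = 75.6/0.207 = 365.217
AUC_0→∞ (intranasal spray) = 1381.0 + 365.217 = 1746.217 ng/mL·hr
F = (AUC_ev/D_ev)/(AUC_iv/D_iv) = (1746.217/5)/(2680/5) = 349.2434/536 = 0.6516

F = 0.652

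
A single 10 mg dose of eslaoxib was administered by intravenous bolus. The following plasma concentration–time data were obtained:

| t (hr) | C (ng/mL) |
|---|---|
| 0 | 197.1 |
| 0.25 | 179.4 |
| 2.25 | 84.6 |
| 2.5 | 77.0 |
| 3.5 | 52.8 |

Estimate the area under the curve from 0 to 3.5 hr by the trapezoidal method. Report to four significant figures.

Trapezoidal AUC_0→3.5:
  [0→0.25]: (197.1+179.4)/2 × 0.25 = 47.0625
  [0.25→2.25]: (179.4+84.6)/2 × 2 = 264.0
  [2.25→2.5]: (84.6+77.0)/2 × 0.25 = 20.2
  [2.5→3.5]: (77.0+52.8)/2 × 1 = 64.9
  Sum = 396.1625 ng/mL·hr

AUC = 396.2 ng/mL·hr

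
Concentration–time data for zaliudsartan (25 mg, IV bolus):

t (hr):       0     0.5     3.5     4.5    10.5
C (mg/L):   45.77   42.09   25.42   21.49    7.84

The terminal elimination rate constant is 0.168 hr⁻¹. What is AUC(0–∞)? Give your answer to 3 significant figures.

AUC = 281 mg/L·hr

Trapezoidal AUC_0→10.5:
  [0→0.5]: (45.77+42.09)/2 × 0.5 = 21.965
  [0.5→3.5]: (42.09+25.42)/2 × 3 = 101.265
  [3.5→4.5]: (25.42+21.49)/2 × 1 = 23.455
  [4.5→10.5]: (21.49+7.84)/2 × 6 = 87.99
  Sum = 234.675 mg/L·hr
Extrapolated tail: C_last / k_e = 7.84 / 0.168 = 46.667
AUC_0→∞ = 234.675 + 46.667 = 281.342 mg/L·hr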